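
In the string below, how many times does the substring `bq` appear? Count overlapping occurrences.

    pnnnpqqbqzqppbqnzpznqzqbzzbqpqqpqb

3

Sliding a length-2 window over the 34 characters (33 positions):
  position 8–9: bq
  position 14–15: bq
  position 27–28: bq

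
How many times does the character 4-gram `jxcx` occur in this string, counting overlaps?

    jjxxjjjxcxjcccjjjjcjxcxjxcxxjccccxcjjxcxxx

4

Sliding a length-4 window over the 42 characters (39 positions):
  position 7–10: jxcx
  position 20–23: jxcx
  position 24–27: jxcx
  position 37–40: jxcx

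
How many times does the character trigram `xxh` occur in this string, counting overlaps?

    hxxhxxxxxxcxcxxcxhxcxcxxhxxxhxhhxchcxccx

3

Sliding a length-3 window over the 40 characters (38 positions):
  position 2–4: xxh
  position 23–25: xxh
  position 27–29: xxh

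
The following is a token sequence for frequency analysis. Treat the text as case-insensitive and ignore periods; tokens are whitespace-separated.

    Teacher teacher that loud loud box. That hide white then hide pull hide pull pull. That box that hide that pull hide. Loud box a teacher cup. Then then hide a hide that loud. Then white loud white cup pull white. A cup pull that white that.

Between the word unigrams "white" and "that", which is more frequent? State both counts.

"white": 5 occurrences
"that": 8 occurrences

"that" (8 vs 5)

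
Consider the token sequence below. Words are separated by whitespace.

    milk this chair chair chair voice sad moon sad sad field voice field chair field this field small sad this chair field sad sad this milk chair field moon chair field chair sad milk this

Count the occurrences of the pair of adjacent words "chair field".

Scanning the 34 overlapping bigram windows for "chair field":
  position 14–15: chair field
  position 21–22: chair field
  position 27–28: chair field
  position 30–31: chair field

4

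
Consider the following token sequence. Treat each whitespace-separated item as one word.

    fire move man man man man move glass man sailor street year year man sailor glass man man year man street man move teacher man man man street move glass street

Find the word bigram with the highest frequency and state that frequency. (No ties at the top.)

Bigram frequencies (highest first):
  man man: 6
  man move: 2
  move glass: 2
  glass man: 2
  man sailor: 2
  year man: 2
  … (13 more, each ≤ 2)

"man man", 6 times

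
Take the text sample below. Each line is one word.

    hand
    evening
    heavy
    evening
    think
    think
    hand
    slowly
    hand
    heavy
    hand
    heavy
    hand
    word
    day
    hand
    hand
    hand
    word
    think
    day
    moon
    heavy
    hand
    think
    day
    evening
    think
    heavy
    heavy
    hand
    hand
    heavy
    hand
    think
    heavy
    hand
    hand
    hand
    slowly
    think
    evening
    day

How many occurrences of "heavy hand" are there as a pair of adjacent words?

6

Scanning the 42 overlapping bigram windows for "heavy hand":
  position 10–11: heavy hand
  position 12–13: heavy hand
  position 23–24: heavy hand
  position 30–31: heavy hand
  position 33–34: heavy hand
  position 36–37: heavy hand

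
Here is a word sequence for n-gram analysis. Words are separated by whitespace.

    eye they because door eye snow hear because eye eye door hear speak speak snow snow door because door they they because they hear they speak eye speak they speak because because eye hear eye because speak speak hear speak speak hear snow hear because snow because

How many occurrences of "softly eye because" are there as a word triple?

Scanning the 45 overlapping trigram windows for "softly eye because":
  (none found)

0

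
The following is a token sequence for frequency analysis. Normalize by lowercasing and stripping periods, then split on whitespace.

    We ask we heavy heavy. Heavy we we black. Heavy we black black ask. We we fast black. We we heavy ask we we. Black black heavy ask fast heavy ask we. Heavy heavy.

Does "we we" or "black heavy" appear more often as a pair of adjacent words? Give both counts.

"we we": 4 occurrences
"black heavy": 2 occurrences

"we we" (4 vs 2)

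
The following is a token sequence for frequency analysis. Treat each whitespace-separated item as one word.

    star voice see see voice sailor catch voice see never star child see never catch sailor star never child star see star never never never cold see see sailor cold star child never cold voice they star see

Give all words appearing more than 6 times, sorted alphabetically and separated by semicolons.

never; see; star

Unigram counts meeting the condition (more than 6 times):
  never: 7
  see: 8
  star: 7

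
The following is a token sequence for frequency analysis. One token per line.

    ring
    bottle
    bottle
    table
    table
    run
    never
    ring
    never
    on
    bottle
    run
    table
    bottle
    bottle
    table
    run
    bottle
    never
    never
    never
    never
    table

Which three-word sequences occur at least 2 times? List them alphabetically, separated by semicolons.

Trigram counts meeting the condition (at least 2 times):
  bottle bottle table: 2
  never never never: 2

bottle bottle table; never never never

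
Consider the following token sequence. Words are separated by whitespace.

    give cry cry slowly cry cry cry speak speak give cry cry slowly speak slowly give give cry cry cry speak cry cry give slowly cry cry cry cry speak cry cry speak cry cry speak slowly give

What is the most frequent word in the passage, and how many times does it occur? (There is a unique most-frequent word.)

"cry", 20 times

Unigram frequencies (highest first):
  cry: 20
  speak: 7
  give: 6
  slowly: 5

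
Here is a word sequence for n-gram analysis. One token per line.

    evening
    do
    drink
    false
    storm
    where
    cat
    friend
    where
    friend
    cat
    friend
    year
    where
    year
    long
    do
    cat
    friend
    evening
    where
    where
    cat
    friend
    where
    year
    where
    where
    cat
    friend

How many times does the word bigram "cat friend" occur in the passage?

5

Scanning the 29 overlapping bigram windows for "cat friend":
  position 7–8: cat friend
  position 11–12: cat friend
  position 18–19: cat friend
  position 23–24: cat friend
  position 29–30: cat friend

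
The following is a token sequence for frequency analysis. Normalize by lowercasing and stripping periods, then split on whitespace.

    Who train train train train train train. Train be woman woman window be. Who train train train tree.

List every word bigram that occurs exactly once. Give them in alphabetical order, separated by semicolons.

Bigram counts meeting the condition (exactly once):
  be who: 1
  be woman: 1
  train be: 1
  train tree: 1
  window be: 1
  woman window: 1
  woman woman: 1

be who; be woman; train be; train tree; window be; woman window; woman woman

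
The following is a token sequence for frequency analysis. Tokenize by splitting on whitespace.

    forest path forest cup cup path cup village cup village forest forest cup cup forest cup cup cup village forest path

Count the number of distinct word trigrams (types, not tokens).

21 tokens → 19 trigram windows in total.
Repeated trigrams (each contributes count−1 duplicates):
  forest cup cup: 3
  cup village forest: 2
3 duplicate windows → 19 − 3 = 16 distinct.

16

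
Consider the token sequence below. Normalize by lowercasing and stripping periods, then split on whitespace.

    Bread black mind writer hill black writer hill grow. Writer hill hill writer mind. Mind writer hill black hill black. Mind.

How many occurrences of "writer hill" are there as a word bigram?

4

Scanning the 20 overlapping bigram windows for "writer hill":
  position 4–5: writer hill
  position 7–8: writer hill
  position 10–11: writer hill
  position 16–17: writer hill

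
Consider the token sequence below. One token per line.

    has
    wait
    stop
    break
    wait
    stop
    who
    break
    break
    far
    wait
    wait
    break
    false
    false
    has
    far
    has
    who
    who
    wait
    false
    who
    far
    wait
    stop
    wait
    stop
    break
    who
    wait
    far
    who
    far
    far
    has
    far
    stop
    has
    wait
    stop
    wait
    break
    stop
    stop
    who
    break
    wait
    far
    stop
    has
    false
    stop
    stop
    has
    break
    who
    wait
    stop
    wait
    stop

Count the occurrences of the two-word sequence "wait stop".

Scanning the 60 overlapping bigram windows for "wait stop":
  position 2–3: wait stop
  position 5–6: wait stop
  position 25–26: wait stop
  position 27–28: wait stop
  position 40–41: wait stop
  position 58–59: wait stop
  position 60–61: wait stop

7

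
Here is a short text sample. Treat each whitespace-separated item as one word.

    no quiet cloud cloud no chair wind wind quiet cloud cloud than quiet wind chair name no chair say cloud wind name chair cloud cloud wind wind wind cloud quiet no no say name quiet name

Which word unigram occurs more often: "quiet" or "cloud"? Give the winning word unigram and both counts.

"quiet": 5 occurrences
"cloud": 8 occurrences

"cloud" (8 vs 5)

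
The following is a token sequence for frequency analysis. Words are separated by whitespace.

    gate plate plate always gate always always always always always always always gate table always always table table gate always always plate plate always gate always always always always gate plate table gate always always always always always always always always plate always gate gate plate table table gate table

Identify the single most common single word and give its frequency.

Unigram frequencies (highest first):
  always: 26
  gate: 10
  plate: 7
  table: 7

"always", 26 times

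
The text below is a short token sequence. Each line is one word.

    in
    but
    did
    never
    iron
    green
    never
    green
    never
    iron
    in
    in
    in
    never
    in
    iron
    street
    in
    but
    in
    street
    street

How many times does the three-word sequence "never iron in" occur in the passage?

Scanning the 20 overlapping trigram windows for "never iron in":
  position 9–11: never iron in

1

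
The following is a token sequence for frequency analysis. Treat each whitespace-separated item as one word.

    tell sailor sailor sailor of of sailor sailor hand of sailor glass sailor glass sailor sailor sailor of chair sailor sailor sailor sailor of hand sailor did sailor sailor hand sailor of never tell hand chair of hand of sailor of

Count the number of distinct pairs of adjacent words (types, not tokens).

20

41 tokens → 40 bigram windows in total.
Repeated bigrams (each contributes count−1 duplicates):
  sailor sailor: 9
  sailor of: 5
  of sailor: 3
  glass sailor: 2
  hand of: 2
  hand sailor: 2
  of hand: 2
  sailor glass: 2
  … (1 more repeated)
20 duplicate windows → 40 − 20 = 20 distinct.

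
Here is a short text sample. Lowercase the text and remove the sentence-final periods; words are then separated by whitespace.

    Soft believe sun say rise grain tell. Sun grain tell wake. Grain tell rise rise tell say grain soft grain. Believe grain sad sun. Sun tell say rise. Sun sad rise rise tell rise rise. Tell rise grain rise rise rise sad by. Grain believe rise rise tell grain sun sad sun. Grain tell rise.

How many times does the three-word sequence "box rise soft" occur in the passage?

0

Scanning the 53 overlapping trigram windows for "box rise soft":
  (none found)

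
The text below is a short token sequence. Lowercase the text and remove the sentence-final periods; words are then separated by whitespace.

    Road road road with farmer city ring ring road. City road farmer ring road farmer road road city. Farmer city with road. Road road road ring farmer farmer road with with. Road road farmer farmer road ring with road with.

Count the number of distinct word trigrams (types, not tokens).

40 tokens → 38 trigram windows in total.
Repeated trigrams (each contributes count−1 duplicates):
  road road road: 3
  farmer farmer road: 2
  with road road: 2
4 duplicate windows → 38 − 4 = 34 distinct.

34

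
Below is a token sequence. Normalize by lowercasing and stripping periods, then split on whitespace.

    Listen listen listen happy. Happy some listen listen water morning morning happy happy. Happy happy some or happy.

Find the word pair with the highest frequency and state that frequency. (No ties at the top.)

Bigram frequencies (highest first):
  happy happy: 4
  listen listen: 3
  happy some: 2
  listen happy: 1
  some listen: 1
  listen water: 1
  … (5 more, each ≤ 1)

"happy happy", 4 times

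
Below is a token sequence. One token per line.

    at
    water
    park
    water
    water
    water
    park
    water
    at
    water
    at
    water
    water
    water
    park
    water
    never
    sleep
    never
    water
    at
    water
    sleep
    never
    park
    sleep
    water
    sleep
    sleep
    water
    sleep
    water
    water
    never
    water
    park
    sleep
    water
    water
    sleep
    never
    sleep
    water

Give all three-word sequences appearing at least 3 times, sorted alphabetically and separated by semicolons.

water at water; water park water

Trigram counts meeting the condition (at least 3 times):
  water at water: 3
  water park water: 3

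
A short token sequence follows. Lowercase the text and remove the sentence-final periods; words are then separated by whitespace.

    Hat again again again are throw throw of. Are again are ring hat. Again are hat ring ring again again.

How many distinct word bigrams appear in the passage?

14

20 tokens → 19 bigram windows in total.
Repeated bigrams (each contributes count−1 duplicates):
  again again: 3
  again are: 3
  hat again: 2
5 duplicate windows → 19 − 5 = 14 distinct.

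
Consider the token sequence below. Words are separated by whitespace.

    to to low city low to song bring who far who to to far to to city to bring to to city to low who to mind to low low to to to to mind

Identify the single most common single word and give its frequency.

"to", 17 times

Unigram frequencies (highest first):
  to: 17
  low: 5
  city: 3
  who: 3
  bring: 2
  far: 2
  … (2 more, each ≤ 2)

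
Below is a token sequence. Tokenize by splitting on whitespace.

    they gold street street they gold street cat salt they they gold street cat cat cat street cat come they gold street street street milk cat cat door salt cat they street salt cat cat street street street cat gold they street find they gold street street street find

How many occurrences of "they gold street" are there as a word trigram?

5

Scanning the 47 overlapping trigram windows for "they gold street":
  position 1–3: they gold street
  position 5–7: they gold street
  position 11–13: they gold street
  position 20–22: they gold street
  position 44–46: they gold street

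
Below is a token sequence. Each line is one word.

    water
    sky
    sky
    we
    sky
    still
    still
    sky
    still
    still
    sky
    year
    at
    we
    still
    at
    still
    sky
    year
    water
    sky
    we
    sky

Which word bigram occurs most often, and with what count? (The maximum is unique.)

Bigram frequencies (highest first):
  still sky: 3
  water sky: 2
  sky we: 2
  we sky: 2
  sky still: 2
  still still: 2
  … (8 more, each ≤ 2)

"still sky", 3 times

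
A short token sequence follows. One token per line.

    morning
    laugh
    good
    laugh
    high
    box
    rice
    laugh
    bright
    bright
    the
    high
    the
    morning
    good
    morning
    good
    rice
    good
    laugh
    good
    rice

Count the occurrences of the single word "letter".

0

Scanning the 22 tokens for "letter":
  (none found)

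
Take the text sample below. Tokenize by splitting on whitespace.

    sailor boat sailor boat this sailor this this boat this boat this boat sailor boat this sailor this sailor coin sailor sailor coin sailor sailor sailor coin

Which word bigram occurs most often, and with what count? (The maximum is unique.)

"boat this", 4 times

Bigram frequencies (highest first):
  boat this: 4
  sailor boat: 3
  this sailor: 3
  this boat: 3
  sailor coin: 3
  sailor sailor: 3
  … (4 more, each ≤ 2)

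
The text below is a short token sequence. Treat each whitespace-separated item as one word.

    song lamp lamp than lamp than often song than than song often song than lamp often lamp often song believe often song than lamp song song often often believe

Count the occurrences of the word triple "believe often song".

1

Scanning the 27 overlapping trigram windows for "believe often song":
  position 20–22: believe often song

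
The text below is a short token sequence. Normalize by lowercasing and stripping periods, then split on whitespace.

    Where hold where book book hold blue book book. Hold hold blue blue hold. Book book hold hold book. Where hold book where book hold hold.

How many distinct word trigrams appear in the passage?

26 tokens → 24 trigram windows in total.
Repeated trigrams (each contributes count−1 duplicates):
  book book hold: 3
  book hold hold: 3
  hold book where: 2
5 duplicate windows → 24 − 5 = 19 distinct.

19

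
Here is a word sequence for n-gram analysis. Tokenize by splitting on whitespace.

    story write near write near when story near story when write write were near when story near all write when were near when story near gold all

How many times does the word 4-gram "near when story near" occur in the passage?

Scanning the 24 overlapping 4-gram windows for "near when story near":
  position 5–8: near when story near
  position 14–17: near when story near
  position 22–25: near when story near

3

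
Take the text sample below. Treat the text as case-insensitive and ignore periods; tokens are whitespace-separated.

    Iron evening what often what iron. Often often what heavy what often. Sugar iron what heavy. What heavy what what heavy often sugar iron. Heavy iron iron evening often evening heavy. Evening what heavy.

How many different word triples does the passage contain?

29

34 tokens → 32 trigram windows in total.
Repeated trigrams (each contributes count−1 duplicates):
  what heavy what: 3
  often sugar iron: 2
3 duplicate windows → 32 − 3 = 29 distinct.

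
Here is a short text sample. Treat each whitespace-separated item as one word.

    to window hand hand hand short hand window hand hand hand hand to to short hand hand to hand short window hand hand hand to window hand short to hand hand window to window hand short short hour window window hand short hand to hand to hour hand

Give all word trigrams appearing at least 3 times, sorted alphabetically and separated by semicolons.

Trigram counts meeting the condition (at least 3 times):
  hand hand hand: 4
  hand hand to: 3
  to window hand: 3
  window hand hand: 3
  window hand short: 3

hand hand hand; hand hand to; to window hand; window hand hand; window hand short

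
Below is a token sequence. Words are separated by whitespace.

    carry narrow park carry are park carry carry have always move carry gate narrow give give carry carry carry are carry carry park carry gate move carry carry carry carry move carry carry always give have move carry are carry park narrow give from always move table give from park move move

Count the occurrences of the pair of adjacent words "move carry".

4

Scanning the 51 overlapping bigram windows for "move carry":
  position 11–12: move carry
  position 26–27: move carry
  position 31–32: move carry
  position 37–38: move carry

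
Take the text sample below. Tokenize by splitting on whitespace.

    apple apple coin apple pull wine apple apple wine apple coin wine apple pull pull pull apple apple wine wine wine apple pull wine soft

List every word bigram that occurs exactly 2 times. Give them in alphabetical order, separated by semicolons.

apple coin; apple wine; pull pull; pull wine; wine wine

Bigram counts meeting the condition (exactly 2 times):
  apple coin: 2
  apple wine: 2
  pull pull: 2
  pull wine: 2
  wine wine: 2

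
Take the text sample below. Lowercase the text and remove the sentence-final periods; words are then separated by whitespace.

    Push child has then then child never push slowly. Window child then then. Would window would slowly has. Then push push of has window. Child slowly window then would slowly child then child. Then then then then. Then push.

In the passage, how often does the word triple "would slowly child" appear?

1

Scanning the 37 overlapping trigram windows for "would slowly child":
  position 29–31: would slowly child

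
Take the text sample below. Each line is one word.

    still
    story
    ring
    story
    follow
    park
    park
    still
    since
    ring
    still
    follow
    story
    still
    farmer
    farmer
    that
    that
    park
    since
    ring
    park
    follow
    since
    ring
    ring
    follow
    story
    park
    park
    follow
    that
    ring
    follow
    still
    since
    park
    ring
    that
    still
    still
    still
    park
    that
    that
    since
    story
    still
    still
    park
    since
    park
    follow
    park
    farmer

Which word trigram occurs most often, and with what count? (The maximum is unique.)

"still still park", 2 times

Trigram frequencies (highest first):
  still still park: 2
  still story ring: 1
  story ring story: 1
  ring story follow: 1
  story follow park: 1
  follow park park: 1
  … (46 more, each ≤ 1)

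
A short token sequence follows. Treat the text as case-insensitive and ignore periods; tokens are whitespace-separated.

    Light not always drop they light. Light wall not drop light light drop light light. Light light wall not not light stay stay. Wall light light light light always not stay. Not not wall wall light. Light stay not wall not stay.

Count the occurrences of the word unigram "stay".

Scanning the 42 tokens for "stay":
  position 22: stay
  position 23: stay
  position 31: stay
  position 38: stay
  position 42: stay

5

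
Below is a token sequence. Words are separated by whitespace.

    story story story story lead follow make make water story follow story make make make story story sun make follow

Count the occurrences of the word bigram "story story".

Scanning the 19 overlapping bigram windows for "story story":
  position 1–2: story story
  position 2–3: story story
  position 3–4: story story
  position 16–17: story story

4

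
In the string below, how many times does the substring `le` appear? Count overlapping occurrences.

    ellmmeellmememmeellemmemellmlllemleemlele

Sliding a length-2 window over the 41 characters (40 positions):
  position 19–20: le
  position 31–32: le
  position 34–35: le
  position 38–39: le
  position 40–41: le

5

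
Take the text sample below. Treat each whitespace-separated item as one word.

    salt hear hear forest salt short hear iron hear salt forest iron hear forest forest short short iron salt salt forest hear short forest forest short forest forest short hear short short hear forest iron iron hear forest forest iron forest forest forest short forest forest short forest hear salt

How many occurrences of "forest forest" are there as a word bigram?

7

Scanning the 49 overlapping bigram windows for "forest forest":
  position 14–15: forest forest
  position 24–25: forest forest
  position 27–28: forest forest
  position 38–39: forest forest
  position 41–42: forest forest
  position 42–43: forest forest
  position 45–46: forest forest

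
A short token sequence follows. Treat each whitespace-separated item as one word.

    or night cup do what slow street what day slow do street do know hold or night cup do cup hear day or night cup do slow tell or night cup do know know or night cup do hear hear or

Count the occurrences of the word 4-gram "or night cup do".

Scanning the 38 overlapping 4-gram windows for "or night cup do":
  position 1–4: or night cup do
  position 16–19: or night cup do
  position 23–26: or night cup do
  position 29–32: or night cup do
  position 35–38: or night cup do

5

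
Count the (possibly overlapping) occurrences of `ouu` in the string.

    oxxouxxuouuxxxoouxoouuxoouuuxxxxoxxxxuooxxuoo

Sliding a length-3 window over the 45 characters (43 positions):
  position 9–11: ouu
  position 20–22: ouu
  position 25–27: ouu

3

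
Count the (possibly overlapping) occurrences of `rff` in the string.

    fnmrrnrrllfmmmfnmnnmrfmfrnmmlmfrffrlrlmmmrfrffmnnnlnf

2

Sliding a length-3 window over the 53 characters (51 positions):
  position 32–34: rff
  position 44–46: rff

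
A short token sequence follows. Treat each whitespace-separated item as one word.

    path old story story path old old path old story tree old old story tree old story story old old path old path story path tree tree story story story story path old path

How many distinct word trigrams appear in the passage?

22

34 tokens → 32 trigram windows in total.
Repeated trigrams (each contributes count−1 duplicates):
  old old path: 2
  old path old: 2
  old story story: 2
  old story tree: 2
  path old path: 2
  path old story: 2
  story path old: 2
  story story path: 2
  … (2 more repeated)
10 duplicate windows → 32 − 10 = 22 distinct.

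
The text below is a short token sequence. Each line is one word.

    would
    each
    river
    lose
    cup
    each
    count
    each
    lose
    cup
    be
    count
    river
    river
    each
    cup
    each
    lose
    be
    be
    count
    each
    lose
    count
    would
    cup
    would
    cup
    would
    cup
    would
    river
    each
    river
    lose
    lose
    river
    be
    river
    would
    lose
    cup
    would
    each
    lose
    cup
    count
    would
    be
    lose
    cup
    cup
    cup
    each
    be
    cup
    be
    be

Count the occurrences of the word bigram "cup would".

Scanning the 57 overlapping bigram windows for "cup would":
  position 26–27: cup would
  position 28–29: cup would
  position 30–31: cup would
  position 42–43: cup would

4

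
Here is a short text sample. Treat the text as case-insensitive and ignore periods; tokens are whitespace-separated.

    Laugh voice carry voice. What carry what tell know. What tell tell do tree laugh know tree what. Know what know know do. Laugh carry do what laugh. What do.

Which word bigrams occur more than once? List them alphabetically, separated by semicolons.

Bigram counts meeting the condition (more than once):
  know what: 2
  what know: 2
  what tell: 2

know what; what know; what tell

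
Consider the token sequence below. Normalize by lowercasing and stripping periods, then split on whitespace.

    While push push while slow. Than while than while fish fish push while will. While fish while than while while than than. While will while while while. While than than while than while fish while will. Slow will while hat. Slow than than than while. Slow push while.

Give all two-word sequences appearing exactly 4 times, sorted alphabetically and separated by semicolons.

Bigram counts meeting the condition (exactly 4 times):
  than than: 4
  while while: 4

than than; while while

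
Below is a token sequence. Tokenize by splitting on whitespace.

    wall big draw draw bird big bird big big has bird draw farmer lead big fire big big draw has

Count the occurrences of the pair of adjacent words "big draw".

Scanning the 19 overlapping bigram windows for "big draw":
  position 2–3: big draw
  position 18–19: big draw

2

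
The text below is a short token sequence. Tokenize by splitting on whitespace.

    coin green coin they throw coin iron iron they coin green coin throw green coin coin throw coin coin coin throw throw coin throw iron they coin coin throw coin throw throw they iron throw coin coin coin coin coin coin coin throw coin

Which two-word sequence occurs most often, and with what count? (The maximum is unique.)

"coin coin", 10 times

Bigram frequencies (highest first):
  coin coin: 10
  coin throw: 7
  throw coin: 6
  green coin: 3
  coin green: 2
  iron they: 2
  … (11 more, each ≤ 2)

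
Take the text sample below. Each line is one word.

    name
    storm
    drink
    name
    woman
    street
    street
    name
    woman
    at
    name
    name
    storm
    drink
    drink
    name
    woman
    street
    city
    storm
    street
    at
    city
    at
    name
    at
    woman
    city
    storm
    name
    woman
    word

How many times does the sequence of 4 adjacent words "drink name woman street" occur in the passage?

2

Scanning the 29 overlapping 4-gram windows for "drink name woman street":
  position 3–6: drink name woman street
  position 15–18: drink name woman street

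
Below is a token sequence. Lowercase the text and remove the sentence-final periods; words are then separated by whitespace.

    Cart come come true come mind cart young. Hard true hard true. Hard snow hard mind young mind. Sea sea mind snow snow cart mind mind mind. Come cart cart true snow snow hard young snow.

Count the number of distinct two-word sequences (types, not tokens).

30

36 tokens → 35 bigram windows in total.
Repeated bigrams (each contributes count−1 duplicates):
  hard true: 2
  mind mind: 2
  snow hard: 2
  snow snow: 2
  true hard: 2
5 duplicate windows → 35 − 5 = 30 distinct.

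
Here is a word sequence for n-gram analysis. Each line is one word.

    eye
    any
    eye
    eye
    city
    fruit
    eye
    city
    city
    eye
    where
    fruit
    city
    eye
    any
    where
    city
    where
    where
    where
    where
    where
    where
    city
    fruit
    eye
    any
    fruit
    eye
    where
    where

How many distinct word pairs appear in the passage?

31 tokens → 30 bigram windows in total.
Repeated bigrams (each contributes count−1 duplicates):
  where where: 6
  eye any: 3
  fruit eye: 3
  city eye: 2
  city fruit: 2
  eye city: 2
  eye where: 2
  where city: 2
14 duplicate windows → 30 − 14 = 16 distinct.

16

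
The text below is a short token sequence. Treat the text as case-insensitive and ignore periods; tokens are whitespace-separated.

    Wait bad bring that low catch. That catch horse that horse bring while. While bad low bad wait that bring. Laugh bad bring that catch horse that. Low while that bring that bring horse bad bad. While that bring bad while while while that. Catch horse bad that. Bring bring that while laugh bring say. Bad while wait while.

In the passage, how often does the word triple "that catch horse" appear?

Scanning the 57 overlapping trigram windows for "that catch horse":
  position 7–9: that catch horse
  position 24–26: that catch horse
  position 44–46: that catch horse

3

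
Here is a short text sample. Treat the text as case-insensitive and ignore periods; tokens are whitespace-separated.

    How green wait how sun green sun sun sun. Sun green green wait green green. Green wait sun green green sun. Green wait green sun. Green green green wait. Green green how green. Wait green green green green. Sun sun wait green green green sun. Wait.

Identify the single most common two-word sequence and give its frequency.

"green green", 12 times

Bigram frequencies (highest first):
  green green: 12
  green wait: 6
  sun green: 5
  green sun: 5
  wait green: 5
  sun sun: 4
  … (6 more, each ≤ 2)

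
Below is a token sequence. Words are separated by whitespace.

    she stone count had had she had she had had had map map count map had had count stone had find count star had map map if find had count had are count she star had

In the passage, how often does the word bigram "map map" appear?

Scanning the 35 overlapping bigram windows for "map map":
  position 12–13: map map
  position 25–26: map map

2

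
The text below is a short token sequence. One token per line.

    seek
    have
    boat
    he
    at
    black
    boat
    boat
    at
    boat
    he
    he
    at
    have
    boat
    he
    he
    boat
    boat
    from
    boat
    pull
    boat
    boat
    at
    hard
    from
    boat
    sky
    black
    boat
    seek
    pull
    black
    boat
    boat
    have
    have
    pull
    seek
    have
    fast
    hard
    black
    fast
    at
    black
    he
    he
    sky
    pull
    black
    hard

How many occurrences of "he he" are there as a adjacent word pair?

3

Scanning the 52 overlapping bigram windows for "he he":
  position 11–12: he he
  position 16–17: he he
  position 48–49: he he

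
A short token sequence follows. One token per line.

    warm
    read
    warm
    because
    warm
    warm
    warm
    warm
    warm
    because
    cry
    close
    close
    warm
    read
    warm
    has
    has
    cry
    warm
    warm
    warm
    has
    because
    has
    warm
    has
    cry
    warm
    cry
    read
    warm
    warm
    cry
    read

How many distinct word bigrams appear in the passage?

35 tokens → 34 bigram windows in total.
Repeated bigrams (each contributes count−1 duplicates):
  warm warm: 7
  read warm: 3
  warm has: 3
  cry read: 2
  cry warm: 2
  has cry: 2
  warm because: 2
  warm cry: 2
  … (1 more repeated)
16 duplicate windows → 34 − 16 = 18 distinct.

18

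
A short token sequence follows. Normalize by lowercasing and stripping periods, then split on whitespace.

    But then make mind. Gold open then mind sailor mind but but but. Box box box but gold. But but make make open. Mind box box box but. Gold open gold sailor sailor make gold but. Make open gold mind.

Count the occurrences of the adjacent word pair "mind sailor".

Scanning the 39 overlapping bigram windows for "mind sailor":
  position 8–9: mind sailor

1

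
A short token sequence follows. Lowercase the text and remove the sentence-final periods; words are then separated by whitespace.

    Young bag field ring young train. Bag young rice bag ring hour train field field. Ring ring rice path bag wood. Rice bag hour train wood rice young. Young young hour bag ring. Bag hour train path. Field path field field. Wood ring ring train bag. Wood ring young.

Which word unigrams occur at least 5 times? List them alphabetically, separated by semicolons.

bag; field; ring; train; young

Unigram counts meeting the condition (at least 5 times):
  bag: 8
  field: 6
  ring: 8
  train: 5
  young: 7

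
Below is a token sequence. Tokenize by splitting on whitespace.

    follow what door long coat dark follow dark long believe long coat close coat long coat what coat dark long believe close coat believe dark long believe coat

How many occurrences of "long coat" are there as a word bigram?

Scanning the 27 overlapping bigram windows for "long coat":
  position 4–5: long coat
  position 11–12: long coat
  position 15–16: long coat

3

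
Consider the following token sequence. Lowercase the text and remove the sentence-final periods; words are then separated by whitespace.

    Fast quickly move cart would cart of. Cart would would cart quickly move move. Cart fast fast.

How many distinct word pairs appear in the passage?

17 tokens → 16 bigram windows in total.
Repeated bigrams (each contributes count−1 duplicates):
  cart would: 2
  move cart: 2
  quickly move: 2
  would cart: 2
4 duplicate windows → 16 − 4 = 12 distinct.

12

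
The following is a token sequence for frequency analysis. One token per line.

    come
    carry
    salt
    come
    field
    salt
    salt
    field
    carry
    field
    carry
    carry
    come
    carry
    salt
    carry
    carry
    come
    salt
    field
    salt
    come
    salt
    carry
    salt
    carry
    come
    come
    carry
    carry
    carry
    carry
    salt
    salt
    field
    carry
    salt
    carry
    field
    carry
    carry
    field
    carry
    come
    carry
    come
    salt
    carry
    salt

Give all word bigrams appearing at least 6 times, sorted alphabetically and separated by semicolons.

carry carry; carry salt

Bigram counts meeting the condition (at least 6 times):
  carry carry: 6
  carry salt: 6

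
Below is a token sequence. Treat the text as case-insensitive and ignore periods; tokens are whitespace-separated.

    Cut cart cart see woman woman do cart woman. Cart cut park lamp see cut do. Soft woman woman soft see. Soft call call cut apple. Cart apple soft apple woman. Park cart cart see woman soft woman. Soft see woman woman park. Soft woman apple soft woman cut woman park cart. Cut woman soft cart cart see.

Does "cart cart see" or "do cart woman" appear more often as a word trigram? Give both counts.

"cart cart see" (3 vs 1)

"cart cart see": 3 occurrences
"do cart woman": 1 occurrence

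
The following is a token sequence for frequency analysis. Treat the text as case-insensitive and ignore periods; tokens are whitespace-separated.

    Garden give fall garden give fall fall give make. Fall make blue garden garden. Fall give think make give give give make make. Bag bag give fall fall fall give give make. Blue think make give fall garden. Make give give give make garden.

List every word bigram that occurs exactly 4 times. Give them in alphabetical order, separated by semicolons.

Bigram counts meeting the condition (exactly 4 times):
  give fall: 4
  give make: 4

give fall; give make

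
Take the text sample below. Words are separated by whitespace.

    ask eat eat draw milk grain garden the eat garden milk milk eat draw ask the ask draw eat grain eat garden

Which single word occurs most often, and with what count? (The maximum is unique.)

"eat", 6 times

Unigram frequencies (highest first):
  eat: 6
  ask: 3
  draw: 3
  milk: 3
  garden: 3
  grain: 2
  … (1 more, each ≤ 2)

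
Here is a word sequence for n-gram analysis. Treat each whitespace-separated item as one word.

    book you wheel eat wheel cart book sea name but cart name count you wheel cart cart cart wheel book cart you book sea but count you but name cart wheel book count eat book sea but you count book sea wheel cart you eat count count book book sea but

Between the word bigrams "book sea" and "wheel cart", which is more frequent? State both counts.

"book sea": 5 occurrences
"wheel cart": 3 occurrences

"book sea" (5 vs 3)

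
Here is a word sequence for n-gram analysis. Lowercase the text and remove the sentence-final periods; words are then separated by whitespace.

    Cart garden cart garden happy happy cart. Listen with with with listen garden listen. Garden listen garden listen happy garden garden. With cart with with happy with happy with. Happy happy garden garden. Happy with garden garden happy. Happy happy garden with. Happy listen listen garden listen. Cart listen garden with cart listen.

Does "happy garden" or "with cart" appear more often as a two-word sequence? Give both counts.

"happy garden" (3 vs 2)

"happy garden": 3 occurrences
"with cart": 2 occurrences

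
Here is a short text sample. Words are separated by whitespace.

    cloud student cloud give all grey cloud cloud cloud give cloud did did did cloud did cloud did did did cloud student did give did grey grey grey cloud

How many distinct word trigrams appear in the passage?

29 tokens → 27 trigram windows in total.
Repeated trigrams (each contributes count−1 duplicates):
  cloud did did: 2
  did cloud did: 2
  did did cloud: 2
  did did did: 2
4 duplicate windows → 27 − 4 = 23 distinct.

23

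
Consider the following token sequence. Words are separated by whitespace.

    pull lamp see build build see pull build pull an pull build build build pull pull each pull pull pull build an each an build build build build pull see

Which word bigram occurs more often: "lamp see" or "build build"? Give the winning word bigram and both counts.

"lamp see": 1 occurrence
"build build": 6 occurrences

"build build" (6 vs 1)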